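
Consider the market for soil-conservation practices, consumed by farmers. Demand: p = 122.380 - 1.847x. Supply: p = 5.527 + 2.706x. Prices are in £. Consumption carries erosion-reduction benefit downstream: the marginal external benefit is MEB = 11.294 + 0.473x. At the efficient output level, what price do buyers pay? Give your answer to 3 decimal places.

P = £64.368

Social marginal benefit = demand + MEB = 133.674 - 1.374x.
Set SMB = MC: 133.674 - 1.374x = 5.527 + 2.706x → x* = 31.4086.
Consumer price on the demand curve at x*: 122.380 − 1.847×31.4086 = 64.3683.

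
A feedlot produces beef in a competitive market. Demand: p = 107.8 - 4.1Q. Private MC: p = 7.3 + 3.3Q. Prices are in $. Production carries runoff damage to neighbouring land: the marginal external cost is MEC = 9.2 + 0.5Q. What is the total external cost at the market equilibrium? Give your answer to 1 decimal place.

Market equilibrium (private): 7.3 + 3.3Q = 107.8 - 4.1Q → Q_m = 13.5811.
Total external cost = ∫₀^{Q_m} (9.2 + 0.5Q) dQ = 9.2×13.5811 + ½×0.5×13.5811² = 171.0577.

$171.1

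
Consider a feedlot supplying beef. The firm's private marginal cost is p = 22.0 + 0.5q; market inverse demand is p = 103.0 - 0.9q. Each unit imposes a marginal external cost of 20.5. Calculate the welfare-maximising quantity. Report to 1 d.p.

q* = 43.2

Social marginal cost = private MC + MEC = 42.5 + 0.5q.
Set SMC = demand: 42.5 + 0.5q = 103.0 - 0.9q → q* = 43.2143.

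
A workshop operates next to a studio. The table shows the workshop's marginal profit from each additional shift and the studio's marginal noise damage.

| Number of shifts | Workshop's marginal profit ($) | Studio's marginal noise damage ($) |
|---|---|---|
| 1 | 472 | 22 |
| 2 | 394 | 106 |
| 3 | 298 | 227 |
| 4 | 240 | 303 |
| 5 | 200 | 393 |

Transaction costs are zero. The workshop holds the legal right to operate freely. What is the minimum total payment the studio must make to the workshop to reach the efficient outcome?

Left alone the workshop would choose level 5 (marginal profit stays positive).
Efficient level: k* = 3 (marginal profit ≥ marginal noise damage through 3).
The studio must at least cover the workshop's forgone profit from cutting 5→3: 240 + 200 = 440.

$440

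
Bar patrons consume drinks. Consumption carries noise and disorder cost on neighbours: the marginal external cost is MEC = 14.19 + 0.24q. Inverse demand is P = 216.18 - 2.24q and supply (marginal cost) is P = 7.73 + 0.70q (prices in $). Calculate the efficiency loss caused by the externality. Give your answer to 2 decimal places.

Market equilibrium (private): 7.73 + 0.70q = 216.18 - 2.24q → q_m = 70.9014.
Social marginal benefit = demand − MEC = 201.99 - 2.48q.
Set SMB = MC: 201.99 - 2.48q = 7.73 + 0.70q → q* = 61.0881.
The loss is the area between SMB and MC from q* to q_m; with linear curves that's a triangle of height MEC(q_m).
DWL = ½ × 9.8133 × 31.2063 = 153.1184.

DWL = $153.12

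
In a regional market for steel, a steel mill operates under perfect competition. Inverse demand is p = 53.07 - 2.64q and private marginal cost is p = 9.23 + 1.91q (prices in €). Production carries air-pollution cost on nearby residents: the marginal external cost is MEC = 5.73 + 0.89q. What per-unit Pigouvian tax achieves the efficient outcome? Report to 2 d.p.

Social marginal cost = private MC + MEC = 14.96 + 2.80q.
Set SMC = demand: 14.96 + 2.80q = 53.07 - 2.64q → q* = 7.0055.
The Pigouvian tax equals MEC at q*: 5.73 + 0.89×7.0055 = 11.9649.

tax = €11.96 per unit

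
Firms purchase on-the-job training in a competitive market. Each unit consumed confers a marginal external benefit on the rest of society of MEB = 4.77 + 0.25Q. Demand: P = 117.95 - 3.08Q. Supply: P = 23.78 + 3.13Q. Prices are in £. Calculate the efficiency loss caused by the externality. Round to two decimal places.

DWL = £6.15

Market equilibrium (private): 23.78 + 3.13Q = 117.95 - 3.08Q → Q_m = 15.1643.
Social marginal benefit = demand + MEB = 122.72 - 2.83Q.
Set SMB = MC: 122.72 - 2.83Q = 23.78 + 3.13Q → Q* = 16.6007.
The loss is the area between SMB and MC from Q* to Q_m; with linear curves that's a triangle of height MEB(Q_m).
DWL = ½ × 1.4364 × 8.5611 = 6.1486.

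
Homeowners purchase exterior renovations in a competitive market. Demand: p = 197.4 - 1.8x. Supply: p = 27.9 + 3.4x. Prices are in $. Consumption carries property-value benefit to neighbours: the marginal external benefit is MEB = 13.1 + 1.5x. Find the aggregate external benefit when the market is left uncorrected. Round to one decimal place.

Market equilibrium (private): 27.9 + 3.4x = 197.4 - 1.8x → x_m = 32.5962.
Total external benefit = ∫₀^{x_m} (13.1 + 1.5x) dx = 13.1×32.5962 + ½×1.5×32.5962² = 1223.8944.

$1223.9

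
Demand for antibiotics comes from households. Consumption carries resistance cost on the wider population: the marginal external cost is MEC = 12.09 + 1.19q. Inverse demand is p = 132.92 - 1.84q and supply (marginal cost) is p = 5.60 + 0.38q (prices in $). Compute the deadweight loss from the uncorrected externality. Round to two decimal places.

DWL = $946.37

Market equilibrium (private): 5.60 + 0.38q = 132.92 - 1.84q → q_m = 57.3514.
Social marginal benefit = demand − MEC = 120.83 - 3.03q.
Set SMB = MC: 120.83 - 3.03q = 5.60 + 0.38q → q* = 33.7918.
The loss is the area between SMB and MC from q* to q_m; with linear curves that's a triangle of height MEC(q_m).
DWL = ½ × 23.5596 × 80.3381 = 946.3668.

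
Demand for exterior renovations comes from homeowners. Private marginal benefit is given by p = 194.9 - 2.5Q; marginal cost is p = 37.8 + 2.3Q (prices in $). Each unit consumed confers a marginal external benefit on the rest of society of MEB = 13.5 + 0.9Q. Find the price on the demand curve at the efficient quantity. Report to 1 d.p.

Social marginal benefit = demand + MEB = 208.4 - 1.6Q.
Set SMB = MC: 208.4 - 1.6Q = 37.8 + 2.3Q → Q* = 43.7436.
Consumer price on the demand curve at Q*: 194.9 − 2.5×43.7436 = 85.5410.

P = $85.5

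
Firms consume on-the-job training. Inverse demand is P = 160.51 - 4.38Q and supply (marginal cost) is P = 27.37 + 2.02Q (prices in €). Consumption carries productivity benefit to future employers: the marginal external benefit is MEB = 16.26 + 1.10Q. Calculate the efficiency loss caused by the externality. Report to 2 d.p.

DWL = €144.55

Market equilibrium (private): 27.37 + 2.02Q = 160.51 - 4.38Q → Q_m = 20.8031.
Social marginal benefit = demand + MEB = 176.77 - 3.28Q.
Set SMB = MC: 176.77 - 3.28Q = 27.37 + 2.02Q → Q* = 28.1887.
Height of the DWL triangle at Q_m is SMB(Q_m) − MC(Q_m) = MEB(Q_m) = 39.1434.
DWL = ½ × 7.3856 × 39.1434 = 144.5487.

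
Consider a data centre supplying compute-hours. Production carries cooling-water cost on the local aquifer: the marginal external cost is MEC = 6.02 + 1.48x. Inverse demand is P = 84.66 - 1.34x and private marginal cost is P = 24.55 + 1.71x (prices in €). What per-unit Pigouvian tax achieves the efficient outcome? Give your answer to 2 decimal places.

Social marginal cost = private MC + MEC = 30.57 + 3.19x.
Set SMC = demand: 30.57 + 3.19x = 84.66 - 1.34x → x* = 11.9404.
The Pigouvian tax equals MEC at x*: 6.02 + 1.48×11.9404 = 23.6918.

tax = €23.69 per unit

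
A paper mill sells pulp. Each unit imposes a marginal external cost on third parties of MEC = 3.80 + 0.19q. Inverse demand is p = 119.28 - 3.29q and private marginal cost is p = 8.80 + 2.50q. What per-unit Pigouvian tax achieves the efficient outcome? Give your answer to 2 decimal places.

tax = 7.19 per unit

Social marginal cost = private MC + MEC = 12.60 + 2.69q.
Set SMC = demand: 12.60 + 2.69q = 119.28 - 3.29q → q* = 17.8395.
The Pigouvian tax equals MEC at q*: 3.80 + 0.19×17.8395 = 7.1895.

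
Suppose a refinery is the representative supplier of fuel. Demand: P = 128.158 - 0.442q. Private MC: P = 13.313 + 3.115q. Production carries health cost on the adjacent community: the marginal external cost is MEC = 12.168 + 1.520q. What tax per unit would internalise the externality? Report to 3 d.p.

Social marginal cost = private MC + MEC = 25.481 + 4.635q.
Set SMC = demand: 25.481 + 4.635q = 128.158 - 0.442q → q* = 20.2240.
The Pigouvian tax equals MEC at q*: 12.168 + 1.520×20.2240 = 42.9085.

tax = 42.908 per unit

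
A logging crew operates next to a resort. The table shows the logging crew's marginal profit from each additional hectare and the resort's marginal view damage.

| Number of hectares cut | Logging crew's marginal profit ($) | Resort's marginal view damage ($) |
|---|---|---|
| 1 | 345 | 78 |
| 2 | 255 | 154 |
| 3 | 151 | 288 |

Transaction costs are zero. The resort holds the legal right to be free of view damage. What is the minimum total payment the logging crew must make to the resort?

Efficient level: marginal profit ≥ marginal view damage through level 2, so k* = 2.
With the resort holding the right, the logging crew must at least compensate total damage at k*: 78 + 154 = 232.

$232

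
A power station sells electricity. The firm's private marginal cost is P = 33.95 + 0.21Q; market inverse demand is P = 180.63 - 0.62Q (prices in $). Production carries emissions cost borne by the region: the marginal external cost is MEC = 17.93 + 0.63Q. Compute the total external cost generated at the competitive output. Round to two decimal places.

$13006.40

Market equilibrium (private): 33.95 + 0.21Q = 180.63 - 0.62Q → Q_m = 176.7229.
Total external cost = ∫₀^{Q_m} (17.93 + 0.63Q) dQ = 17.93×176.7229 + ½×0.63×176.7229² = 13006.4014.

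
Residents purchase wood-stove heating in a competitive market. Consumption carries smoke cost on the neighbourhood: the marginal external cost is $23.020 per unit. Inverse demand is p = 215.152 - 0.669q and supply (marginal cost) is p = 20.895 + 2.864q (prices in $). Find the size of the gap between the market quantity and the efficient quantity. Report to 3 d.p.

Market equilibrium (private): 20.895 + 2.864q = 215.152 - 0.669q → q_m = 54.9836.
Social marginal benefit = demand − MEC = 192.132 - 0.669q.
Set SMB = MC: 192.132 - 0.669q = 20.895 + 2.864q → q* = 48.4679.
Gap = |54.9836 − 48.4679| = 6.5157.

6.516 units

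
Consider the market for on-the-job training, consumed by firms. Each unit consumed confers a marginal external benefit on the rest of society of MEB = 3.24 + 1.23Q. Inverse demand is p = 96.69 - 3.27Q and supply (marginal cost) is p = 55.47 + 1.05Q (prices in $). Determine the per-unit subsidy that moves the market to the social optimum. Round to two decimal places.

subsidy = $20.94 per unit

Social marginal benefit = demand + MEB = 99.93 - 2.04Q.
Set SMB = MC: 99.93 - 2.04Q = 55.47 + 1.05Q → Q* = 14.3883.
The Pigouvian subsidy equals MEB at Q*: 3.24 + 1.23×14.3883 = 20.9376.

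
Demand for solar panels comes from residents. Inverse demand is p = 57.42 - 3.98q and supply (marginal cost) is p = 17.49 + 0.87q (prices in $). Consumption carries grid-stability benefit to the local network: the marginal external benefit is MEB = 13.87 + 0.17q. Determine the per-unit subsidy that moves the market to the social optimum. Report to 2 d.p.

subsidy = $15.82 per unit

Social marginal benefit = demand + MEB = 71.29 - 3.81q.
Set SMB = MC: 71.29 - 3.81q = 17.49 + 0.87q → q* = 11.4957.
The Pigouvian subsidy equals MEB at q*: 13.87 + 0.17×11.4957 = 15.8243.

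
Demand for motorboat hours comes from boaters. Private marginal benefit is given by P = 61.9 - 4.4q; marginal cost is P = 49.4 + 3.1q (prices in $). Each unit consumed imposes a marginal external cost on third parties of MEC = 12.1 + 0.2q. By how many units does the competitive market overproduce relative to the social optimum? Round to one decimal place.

Market equilibrium (private): 49.4 + 3.1q = 61.9 - 4.4q → q_m = 1.6667.
Social marginal benefit = demand − MEC = 49.8 - 4.6q.
Set SMB = MC: 49.8 - 4.6q = 49.4 + 3.1q → q* = 0.0519.
Gap = |1.6667 − 0.0519| = 1.6148.

1.6 units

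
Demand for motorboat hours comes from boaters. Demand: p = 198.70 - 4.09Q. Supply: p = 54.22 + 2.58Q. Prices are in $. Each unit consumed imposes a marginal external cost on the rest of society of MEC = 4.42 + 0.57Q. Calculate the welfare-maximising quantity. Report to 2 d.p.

Q* = 19.35

Social marginal benefit = demand − MEC = 194.28 - 4.66Q.
Set SMB = MC: 194.28 - 4.66Q = 54.22 + 2.58Q → Q* = 19.3453.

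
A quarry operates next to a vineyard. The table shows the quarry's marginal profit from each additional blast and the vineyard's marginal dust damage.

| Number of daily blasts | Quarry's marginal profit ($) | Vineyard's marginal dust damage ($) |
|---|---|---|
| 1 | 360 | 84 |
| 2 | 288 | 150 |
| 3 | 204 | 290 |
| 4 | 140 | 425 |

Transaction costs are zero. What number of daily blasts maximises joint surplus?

2

Bargaining reaches the level where marginal profit last exceeds marginal dust damage.
That holds through level 2 (288 ≥ 150) but not at 3 (204 < 290).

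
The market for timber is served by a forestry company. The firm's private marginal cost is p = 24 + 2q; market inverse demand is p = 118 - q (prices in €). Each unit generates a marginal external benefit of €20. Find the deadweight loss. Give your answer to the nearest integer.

DWL = €67

Market equilibrium (private): 24 + 2q = 118 - q → q_m = 31.3333.
Social marginal cost = private MC − MEB = 4 + 2q.
Set SMC = demand: 4 + 2q = 118 - q → q* = 38.0000.
Height of the DWL triangle at q_m is demand(q_m) − SMC(q_m) = MEB(q_m) = 20.0000.
DWL = ½ × 6.6667 × 20.0000 = 66.6670.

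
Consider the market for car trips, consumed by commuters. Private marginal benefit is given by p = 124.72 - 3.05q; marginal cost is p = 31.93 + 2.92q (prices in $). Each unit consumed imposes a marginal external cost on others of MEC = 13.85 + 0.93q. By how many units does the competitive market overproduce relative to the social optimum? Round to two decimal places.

Market equilibrium (private): 31.93 + 2.92q = 124.72 - 3.05q → q_m = 15.5427.
Social marginal benefit = demand − MEC = 110.87 - 3.98q.
Set SMB = MC: 110.87 - 3.98q = 31.93 + 2.92q → q* = 11.4406.
Gap = |15.5427 − 11.4406| = 4.1021.

4.10 units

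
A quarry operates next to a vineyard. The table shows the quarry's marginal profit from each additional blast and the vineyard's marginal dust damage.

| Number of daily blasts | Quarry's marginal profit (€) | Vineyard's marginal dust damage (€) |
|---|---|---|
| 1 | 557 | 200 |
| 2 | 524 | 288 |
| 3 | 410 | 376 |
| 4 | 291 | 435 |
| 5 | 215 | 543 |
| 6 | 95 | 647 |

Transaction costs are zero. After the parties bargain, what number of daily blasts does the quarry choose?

3

Bargaining reaches the level where marginal profit last exceeds marginal dust damage.
That holds through level 3 (410 ≥ 376) but not at 4 (291 < 435).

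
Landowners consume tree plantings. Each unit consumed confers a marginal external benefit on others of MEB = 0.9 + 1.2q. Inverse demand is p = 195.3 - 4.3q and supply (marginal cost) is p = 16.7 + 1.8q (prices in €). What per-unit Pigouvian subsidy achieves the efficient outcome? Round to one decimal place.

subsidy = €44.9 per unit

Social marginal benefit = demand + MEB = 196.2 - 3.1q.
Set SMB = MC: 196.2 - 3.1q = 16.7 + 1.8q → q* = 36.6327.
The Pigouvian subsidy equals MEB at q*: 0.9 + 1.2×36.6327 = 44.8592.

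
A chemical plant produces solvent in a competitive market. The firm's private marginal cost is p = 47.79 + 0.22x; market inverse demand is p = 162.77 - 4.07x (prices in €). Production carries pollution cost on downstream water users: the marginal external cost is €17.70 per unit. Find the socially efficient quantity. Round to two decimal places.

Social marginal cost = private MC + MEC = 65.49 + 0.22x.
Set SMC = demand: 65.49 + 0.22x = 162.77 - 4.07x → x* = 22.6760.

x* = 22.68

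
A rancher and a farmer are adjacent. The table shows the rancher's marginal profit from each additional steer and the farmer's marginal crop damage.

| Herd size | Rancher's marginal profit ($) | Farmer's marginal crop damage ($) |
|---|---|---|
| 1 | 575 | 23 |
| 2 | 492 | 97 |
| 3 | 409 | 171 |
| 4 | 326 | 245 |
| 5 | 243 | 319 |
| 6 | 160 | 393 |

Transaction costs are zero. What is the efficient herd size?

Bargaining reaches the level where marginal profit last exceeds marginal crop damage.
That holds through level 4 (326 ≥ 245) but not at 5 (243 < 319).

4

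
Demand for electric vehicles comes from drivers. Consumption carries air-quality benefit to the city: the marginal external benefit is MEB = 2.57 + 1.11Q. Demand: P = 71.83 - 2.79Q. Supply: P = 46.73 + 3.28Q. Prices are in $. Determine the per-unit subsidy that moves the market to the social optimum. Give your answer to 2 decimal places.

Social marginal benefit = demand + MEB = 74.40 - 1.68Q.
Set SMB = MC: 74.40 - 1.68Q = 46.73 + 3.28Q → Q* = 5.5786.
The Pigouvian subsidy equals MEB at Q*: 2.57 + 1.11×5.5786 = 8.7622.

subsidy = $8.76 per unit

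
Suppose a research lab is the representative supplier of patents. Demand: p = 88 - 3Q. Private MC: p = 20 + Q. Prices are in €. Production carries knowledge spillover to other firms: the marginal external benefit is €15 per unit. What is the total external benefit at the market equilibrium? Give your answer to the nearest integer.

€255

Market equilibrium (private): 20 + Q = 88 - 3Q → Q_m = 17.0000.
Total external benefit = MEB × Q_m = 15 × 17.0000 = 255.0000.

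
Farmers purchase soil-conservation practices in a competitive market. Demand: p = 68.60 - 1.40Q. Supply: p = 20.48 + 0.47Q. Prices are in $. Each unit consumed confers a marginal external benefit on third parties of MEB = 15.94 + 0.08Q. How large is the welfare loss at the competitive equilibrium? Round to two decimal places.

DWL = $90.49

Market equilibrium (private): 20.48 + 0.47Q = 68.60 - 1.40Q → Q_m = 25.7326.
Social marginal benefit = demand + MEB = 84.54 - 1.32Q.
Set SMB = MC: 84.54 - 1.32Q = 20.48 + 0.47Q → Q* = 35.7877.
The loss is the area between SMB and MC from Q* to Q_m; with linear curves that's a triangle of height MEB(Q_m).
DWL = ½ × 10.0551 × 17.9986 = 90.4889.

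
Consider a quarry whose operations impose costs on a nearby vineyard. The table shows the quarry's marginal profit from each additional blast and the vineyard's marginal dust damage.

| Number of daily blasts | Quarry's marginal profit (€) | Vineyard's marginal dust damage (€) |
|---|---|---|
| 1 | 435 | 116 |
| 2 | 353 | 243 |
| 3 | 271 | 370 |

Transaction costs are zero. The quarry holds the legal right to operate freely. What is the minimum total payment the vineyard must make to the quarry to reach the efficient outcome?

€271

Left alone the quarry would choose level 3 (marginal profit stays positive).
Efficient level: k* = 2 (marginal profit ≥ marginal dust damage through 2).
The vineyard must at least cover the quarry's forgone profit from cutting 3→2: 271 = 271.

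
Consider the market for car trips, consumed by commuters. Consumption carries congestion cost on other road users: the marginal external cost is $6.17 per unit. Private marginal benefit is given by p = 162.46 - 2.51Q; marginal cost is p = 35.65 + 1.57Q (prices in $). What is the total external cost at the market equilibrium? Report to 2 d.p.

Market equilibrium (private): 35.65 + 1.57Q = 162.46 - 2.51Q → Q_m = 31.0809.
Total external cost = MEC × Q_m = 6.17 × 31.0809 = 191.7692.

$191.77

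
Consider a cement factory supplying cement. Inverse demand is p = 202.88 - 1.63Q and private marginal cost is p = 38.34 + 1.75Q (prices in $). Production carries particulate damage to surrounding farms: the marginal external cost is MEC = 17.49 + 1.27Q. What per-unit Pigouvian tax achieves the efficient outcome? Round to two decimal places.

Social marginal cost = private MC + MEC = 55.83 + 3.02Q.
Set SMC = demand: 55.83 + 3.02Q = 202.88 - 1.63Q → Q* = 31.6237.
The Pigouvian tax equals MEC at Q*: 17.49 + 1.27×31.6237 = 57.6521.

tax = $57.65 per unit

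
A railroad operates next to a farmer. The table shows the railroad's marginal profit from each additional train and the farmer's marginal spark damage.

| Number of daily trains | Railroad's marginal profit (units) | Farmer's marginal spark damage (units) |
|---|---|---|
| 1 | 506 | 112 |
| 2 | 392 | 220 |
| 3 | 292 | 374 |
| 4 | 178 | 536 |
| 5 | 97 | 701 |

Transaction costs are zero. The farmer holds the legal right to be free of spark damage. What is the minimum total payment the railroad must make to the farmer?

Efficient level: marginal profit ≥ marginal spark damage through level 2, so k* = 2.
With the farmer holding the right, the railroad must at least compensate total damage at k*: 112 + 220 = 332.

332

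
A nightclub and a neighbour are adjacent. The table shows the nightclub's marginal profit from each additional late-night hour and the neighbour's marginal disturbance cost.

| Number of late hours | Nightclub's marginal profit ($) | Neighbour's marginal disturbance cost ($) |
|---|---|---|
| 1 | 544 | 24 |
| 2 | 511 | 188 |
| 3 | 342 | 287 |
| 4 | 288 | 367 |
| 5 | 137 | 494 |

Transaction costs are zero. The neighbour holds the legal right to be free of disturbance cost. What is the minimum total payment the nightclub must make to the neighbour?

Efficient level: marginal profit ≥ marginal disturbance cost through level 3, so k* = 3.
With the neighbour holding the right, the nightclub must at least compensate total damage at k*: 24 + 188 + 287 = 499.

$499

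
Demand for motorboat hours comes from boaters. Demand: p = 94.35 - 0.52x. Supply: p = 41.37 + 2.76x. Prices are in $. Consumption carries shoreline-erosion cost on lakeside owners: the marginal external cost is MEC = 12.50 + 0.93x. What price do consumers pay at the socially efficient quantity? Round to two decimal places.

P = $89.35

Social marginal benefit = demand − MEC = 81.85 - 1.45x.
Set SMB = MC: 81.85 - 1.45x = 41.37 + 2.76x → x* = 9.6152.
Consumer price on the demand curve at x*: 94.35 − 0.52×9.6152 = 89.3501.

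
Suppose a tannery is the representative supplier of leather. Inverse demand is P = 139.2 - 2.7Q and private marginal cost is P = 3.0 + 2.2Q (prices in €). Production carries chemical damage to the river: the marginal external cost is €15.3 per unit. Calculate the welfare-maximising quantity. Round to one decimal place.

Q* = 24.7

Social marginal cost = private MC + MEC = 18.3 + 2.2Q.
Set SMC = demand: 18.3 + 2.2Q = 139.2 - 2.7Q → Q* = 24.6735.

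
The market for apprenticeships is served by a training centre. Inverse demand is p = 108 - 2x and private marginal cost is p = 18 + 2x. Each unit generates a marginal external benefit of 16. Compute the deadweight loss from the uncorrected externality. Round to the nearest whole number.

DWL = 32

Market equilibrium (private): 18 + 2x = 108 - 2x → x_m = 22.5000.
Social marginal cost = private MC − MEB = 2 + 2x.
Set SMC = demand: 2 + 2x = 108 - 2x → x* = 26.5000.
The loss is the area between SMC and demand from x* to x_m; with linear curves that's a triangle of height MEB(x_m).
DWL = ½ × 4.0000 × 16.0000 = 32.0000.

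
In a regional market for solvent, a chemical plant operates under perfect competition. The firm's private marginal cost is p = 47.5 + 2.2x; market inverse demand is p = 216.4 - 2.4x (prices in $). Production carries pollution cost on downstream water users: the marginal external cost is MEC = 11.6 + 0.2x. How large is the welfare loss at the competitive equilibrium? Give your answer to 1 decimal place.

Market equilibrium (private): 47.5 + 2.2x = 216.4 - 2.4x → x_m = 36.7174.
Social marginal cost = private MC + MEC = 59.1 + 2.4x.
Set SMC = demand: 59.1 + 2.4x = 216.4 - 2.4x → x* = 32.7708.
Between x* and x_m the wedge SMC − demand runs linearly from 0 to MEC(x_m), so the loss is a triangle.
DWL = ½ × 3.9466 × 18.9435 = 37.3812.

DWL = $37.4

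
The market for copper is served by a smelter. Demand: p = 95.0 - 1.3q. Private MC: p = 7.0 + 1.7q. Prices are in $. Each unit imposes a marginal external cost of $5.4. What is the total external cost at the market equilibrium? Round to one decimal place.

Market equilibrium (private): 7.0 + 1.7q = 95.0 - 1.3q → q_m = 29.3333.
Total external cost = MEC × q_m = 5.4 × 29.3333 = 158.3998.

$158.4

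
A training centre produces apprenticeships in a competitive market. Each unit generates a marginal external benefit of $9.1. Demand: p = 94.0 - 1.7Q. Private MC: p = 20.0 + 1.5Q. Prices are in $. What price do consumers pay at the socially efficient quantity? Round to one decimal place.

Social marginal cost = private MC − MEB = 10.9 + 1.5Q.
Set SMC = demand: 10.9 + 1.5Q = 94.0 - 1.7Q → Q* = 25.9688.
Consumer price on the demand curve at Q*: 94.0 − 1.7×25.9688 = 49.8530.

P = $49.9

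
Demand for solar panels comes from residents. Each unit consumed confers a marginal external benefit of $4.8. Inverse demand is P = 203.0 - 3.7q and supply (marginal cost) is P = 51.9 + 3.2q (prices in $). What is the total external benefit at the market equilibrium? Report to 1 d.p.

Market equilibrium (private): 51.9 + 3.2q = 203.0 - 3.7q → q_m = 21.8986.
Total external benefit = MEB × q_m = 4.8 × 21.8986 = 105.1133.

$105.1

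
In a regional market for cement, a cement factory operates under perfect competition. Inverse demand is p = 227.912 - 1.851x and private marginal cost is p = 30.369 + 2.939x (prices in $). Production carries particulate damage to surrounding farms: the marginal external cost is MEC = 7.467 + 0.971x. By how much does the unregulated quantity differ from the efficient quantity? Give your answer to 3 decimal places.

8.247 units

Market equilibrium (private): 30.369 + 2.939x = 227.912 - 1.851x → x_m = 41.2407.
Social marginal cost = private MC + MEC = 37.836 + 3.910x.
Set SMC = demand: 37.836 + 3.910x = 227.912 - 1.851x → x* = 32.9936.
Gap = |41.2407 − 32.9936| = 8.2471.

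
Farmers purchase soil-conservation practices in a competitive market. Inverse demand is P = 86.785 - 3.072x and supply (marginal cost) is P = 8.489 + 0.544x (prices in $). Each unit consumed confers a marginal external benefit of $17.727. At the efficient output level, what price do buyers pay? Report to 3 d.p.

P = $5.208

Social marginal benefit = demand + MEB = 104.512 - 3.072x.
Set SMB = MC: 104.512 - 3.072x = 8.489 + 0.544x → x* = 26.5550.
Consumer price on the demand curve at x*: 86.785 − 3.072×26.5550 = 5.2080.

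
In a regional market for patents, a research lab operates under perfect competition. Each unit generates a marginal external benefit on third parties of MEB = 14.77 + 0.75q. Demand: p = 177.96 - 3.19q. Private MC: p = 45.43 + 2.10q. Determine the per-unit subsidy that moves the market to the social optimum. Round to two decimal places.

subsidy = 39.10 per unit

Social marginal cost = private MC − MEB = 30.66 + 1.35q.
Set SMC = demand: 30.66 + 1.35q = 177.96 - 3.19q → q* = 32.4449.
The Pigouvian subsidy equals MEB at q*: 14.77 + 0.75×32.4449 = 39.1037.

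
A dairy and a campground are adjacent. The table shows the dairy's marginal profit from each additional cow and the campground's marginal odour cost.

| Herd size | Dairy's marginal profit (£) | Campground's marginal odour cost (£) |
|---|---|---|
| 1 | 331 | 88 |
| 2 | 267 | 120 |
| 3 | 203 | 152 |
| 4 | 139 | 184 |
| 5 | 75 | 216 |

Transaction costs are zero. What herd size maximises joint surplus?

3

Bargaining reaches the level where marginal profit last exceeds marginal odour cost.
That holds through level 3 (203 ≥ 152) but not at 4 (139 < 184).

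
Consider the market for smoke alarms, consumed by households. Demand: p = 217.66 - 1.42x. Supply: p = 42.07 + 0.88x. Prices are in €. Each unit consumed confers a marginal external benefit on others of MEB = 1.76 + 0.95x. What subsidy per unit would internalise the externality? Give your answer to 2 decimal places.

subsidy = €126.56 per unit

Social marginal benefit = demand + MEB = 219.42 - 0.47x.
Set SMB = MC: 219.42 - 0.47x = 42.07 + 0.88x → x* = 131.3704.
The Pigouvian subsidy equals MEB at x*: 1.76 + 0.95×131.3704 = 126.5619.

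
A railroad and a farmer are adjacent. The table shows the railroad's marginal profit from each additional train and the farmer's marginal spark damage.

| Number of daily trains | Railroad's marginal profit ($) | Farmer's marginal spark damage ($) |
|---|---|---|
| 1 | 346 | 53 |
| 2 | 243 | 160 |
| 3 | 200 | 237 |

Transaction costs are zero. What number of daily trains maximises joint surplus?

Bargaining reaches the level where marginal profit last exceeds marginal spark damage.
That holds through level 2 (243 ≥ 160) but not at 3 (200 < 237).

2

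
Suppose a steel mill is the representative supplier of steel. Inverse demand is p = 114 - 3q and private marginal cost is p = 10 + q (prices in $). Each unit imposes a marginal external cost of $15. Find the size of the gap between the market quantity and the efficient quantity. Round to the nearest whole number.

4 units

Market equilibrium (private): 10 + q = 114 - 3q → q_m = 26.0000.
Social marginal cost = private MC + MEC = 25 + q.
Set SMC = demand: 25 + q = 114 - 3q → q* = 22.2500.
Gap = |26.0000 − 22.2500| = 3.7500.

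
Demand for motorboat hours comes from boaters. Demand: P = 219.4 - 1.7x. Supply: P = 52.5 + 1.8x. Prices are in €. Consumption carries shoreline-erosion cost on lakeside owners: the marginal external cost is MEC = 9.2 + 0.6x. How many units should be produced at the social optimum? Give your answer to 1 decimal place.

x* = 38.5

Social marginal benefit = demand − MEC = 210.2 - 2.3x.
Set SMB = MC: 210.2 - 2.3x = 52.5 + 1.8x → x* = 38.4634.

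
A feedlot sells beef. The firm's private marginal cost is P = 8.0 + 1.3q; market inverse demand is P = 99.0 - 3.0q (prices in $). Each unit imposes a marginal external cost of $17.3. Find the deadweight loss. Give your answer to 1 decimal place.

Market equilibrium (private): 8.0 + 1.3q = 99.0 - 3.0q → q_m = 21.1628.
Social marginal cost = private MC + MEC = 25.3 + 1.3q.
Set SMC = demand: 25.3 + 1.3q = 99.0 - 3.0q → q* = 17.1395.
Height of the DWL triangle at q_m is SMC(q_m) − demand(q_m) = MEC(q_m) = 17.3000.
DWL = ½ × 4.0233 × 17.3000 = 34.8015.

DWL = $34.8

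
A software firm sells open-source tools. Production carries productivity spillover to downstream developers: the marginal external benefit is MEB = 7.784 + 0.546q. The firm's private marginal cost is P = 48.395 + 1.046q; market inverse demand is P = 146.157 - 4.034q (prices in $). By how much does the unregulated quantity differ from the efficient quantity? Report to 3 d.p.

4.034 units

Market equilibrium (private): 48.395 + 1.046q = 146.157 - 4.034q → q_m = 19.2445.
Social marginal cost = private MC − MEB = 40.611 + 0.500q.
Set SMC = demand: 40.611 + 0.500q = 146.157 - 4.034q → q* = 23.2788.
Gap = |19.2445 − 23.2788| = 4.0343.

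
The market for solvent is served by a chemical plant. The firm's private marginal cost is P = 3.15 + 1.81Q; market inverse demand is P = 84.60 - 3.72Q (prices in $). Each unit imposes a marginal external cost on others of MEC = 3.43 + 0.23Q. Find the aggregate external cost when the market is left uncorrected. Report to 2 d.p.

$75.47

Market equilibrium (private): 3.15 + 1.81Q = 84.60 - 3.72Q → Q_m = 14.7288.
Total external cost = ∫₀^{Q_m} (3.43 + 0.23Q) dQ = 3.43×14.7288 + ½×0.23×14.7288² = 75.4676.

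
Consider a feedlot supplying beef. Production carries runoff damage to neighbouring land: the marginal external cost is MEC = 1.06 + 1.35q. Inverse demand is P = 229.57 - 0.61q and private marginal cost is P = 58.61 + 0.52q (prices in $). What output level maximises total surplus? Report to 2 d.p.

q* = 68.51

Social marginal cost = private MC + MEC = 59.67 + 1.87q.
Set SMC = demand: 59.67 + 1.87q = 229.57 - 0.61q → q* = 68.5081.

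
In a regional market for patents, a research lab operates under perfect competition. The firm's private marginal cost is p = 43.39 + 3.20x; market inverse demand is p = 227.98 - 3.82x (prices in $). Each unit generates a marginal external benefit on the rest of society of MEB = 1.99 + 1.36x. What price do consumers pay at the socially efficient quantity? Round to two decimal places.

P = $102.05

Social marginal cost = private MC − MEB = 41.40 + 1.84x.
Set SMC = demand: 41.40 + 1.84x = 227.98 - 3.82x → x* = 32.9647.
Consumer price on the demand curve at x*: 227.98 − 3.82×32.9647 = 102.0548.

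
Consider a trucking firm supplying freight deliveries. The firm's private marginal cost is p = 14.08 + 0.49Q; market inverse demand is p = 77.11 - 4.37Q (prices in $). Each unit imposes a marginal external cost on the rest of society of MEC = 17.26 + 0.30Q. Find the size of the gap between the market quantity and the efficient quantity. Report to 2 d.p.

Market equilibrium (private): 14.08 + 0.49Q = 77.11 - 4.37Q → Q_m = 12.9691.
Social marginal cost = private MC + MEC = 31.34 + 0.79Q.
Set SMC = demand: 31.34 + 0.79Q = 77.11 - 4.37Q → Q* = 8.8702.
Gap = |12.9691 − 8.8702| = 4.0989.

4.10 units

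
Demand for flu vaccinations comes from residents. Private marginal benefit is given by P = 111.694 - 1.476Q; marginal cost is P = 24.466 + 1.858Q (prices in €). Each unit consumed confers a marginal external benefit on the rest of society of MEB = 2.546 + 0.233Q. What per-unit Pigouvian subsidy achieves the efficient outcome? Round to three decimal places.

subsidy = €9.291 per unit

Social marginal benefit = demand + MEB = 114.240 - 1.243Q.
Set SMB = MC: 114.240 - 1.243Q = 24.466 + 1.858Q → Q* = 28.9500.
The Pigouvian subsidy equals MEB at Q*: 2.546 + 0.233×28.9500 = 9.2914.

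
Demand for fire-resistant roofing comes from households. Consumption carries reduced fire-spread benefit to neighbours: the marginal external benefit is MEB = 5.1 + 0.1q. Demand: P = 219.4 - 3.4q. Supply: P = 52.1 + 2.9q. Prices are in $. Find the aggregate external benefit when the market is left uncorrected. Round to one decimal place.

$170.7

Market equilibrium (private): 52.1 + 2.9q = 219.4 - 3.4q → q_m = 26.5556.
Total external benefit = ∫₀^{q_m} (5.1 + 0.1q) dq = 5.1×26.5556 + ½×0.1×26.5556² = 170.6936.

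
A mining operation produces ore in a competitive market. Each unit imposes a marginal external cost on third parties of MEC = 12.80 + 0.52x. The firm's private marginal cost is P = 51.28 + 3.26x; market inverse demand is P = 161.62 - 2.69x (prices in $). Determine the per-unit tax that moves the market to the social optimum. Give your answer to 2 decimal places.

tax = $20.64 per unit

Social marginal cost = private MC + MEC = 64.08 + 3.78x.
Set SMC = demand: 64.08 + 3.78x = 161.62 - 2.69x → x* = 15.0757.
The Pigouvian tax equals MEC at x*: 12.80 + 0.52×15.0757 = 20.6394.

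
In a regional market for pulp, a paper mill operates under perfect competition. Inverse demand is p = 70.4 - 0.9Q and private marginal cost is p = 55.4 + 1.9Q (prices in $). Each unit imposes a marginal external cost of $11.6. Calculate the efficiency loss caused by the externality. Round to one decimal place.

DWL = $24.0

Market equilibrium (private): 55.4 + 1.9Q = 70.4 - 0.9Q → Q_m = 5.3571.
Social marginal cost = private MC + MEC = 67.0 + 1.9Q.
Set SMC = demand: 67.0 + 1.9Q = 70.4 - 0.9Q → Q* = 1.2143.
The loss is the area between SMC and demand from Q* to Q_m; with linear curves that's a triangle of height MEC(Q_m).
DWL = ½ × 4.1428 × 11.6000 = 24.0282.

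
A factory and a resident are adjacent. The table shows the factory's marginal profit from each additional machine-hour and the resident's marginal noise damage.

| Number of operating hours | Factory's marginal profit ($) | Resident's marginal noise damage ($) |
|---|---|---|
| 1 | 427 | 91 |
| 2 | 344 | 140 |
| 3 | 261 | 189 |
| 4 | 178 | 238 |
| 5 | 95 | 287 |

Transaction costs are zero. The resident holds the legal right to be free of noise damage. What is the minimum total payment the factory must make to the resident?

Efficient level: marginal profit ≥ marginal noise damage through level 3, so k* = 3.
With the resident holding the right, the factory must at least compensate total damage at k*: 91 + 140 + 189 = 420.

$420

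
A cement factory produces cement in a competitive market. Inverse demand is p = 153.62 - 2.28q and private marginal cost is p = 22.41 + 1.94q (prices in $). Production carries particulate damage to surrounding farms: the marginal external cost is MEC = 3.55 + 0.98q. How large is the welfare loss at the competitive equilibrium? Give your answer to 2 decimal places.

DWL = $111.29

Market equilibrium (private): 22.41 + 1.94q = 153.62 - 2.28q → q_m = 31.0924.
Social marginal cost = private MC + MEC = 25.96 + 2.92q.
Set SMC = demand: 25.96 + 2.92q = 153.62 - 2.28q → q* = 24.5500.
Between q* and q_m the wedge SMC − demand runs linearly from 0 to MEC(q_m), so the loss is a triangle.
DWL = ½ × 6.5424 × 34.0206 = 111.2882.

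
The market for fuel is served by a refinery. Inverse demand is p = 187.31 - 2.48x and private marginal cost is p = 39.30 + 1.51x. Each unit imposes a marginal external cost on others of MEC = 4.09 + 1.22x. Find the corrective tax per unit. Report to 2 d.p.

Social marginal cost = private MC + MEC = 43.39 + 2.73x.
Set SMC = demand: 43.39 + 2.73x = 187.31 - 2.48x → x* = 27.6238.
The Pigouvian tax equals MEC at x*: 4.09 + 1.22×27.6238 = 37.7910.

tax = 37.79 per unit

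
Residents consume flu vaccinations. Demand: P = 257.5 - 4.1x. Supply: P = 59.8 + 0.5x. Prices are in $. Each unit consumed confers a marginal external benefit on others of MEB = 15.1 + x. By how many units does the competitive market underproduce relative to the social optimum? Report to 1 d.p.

Market equilibrium (private): 59.8 + 0.5x = 257.5 - 4.1x → x_m = 42.9783.
Social marginal benefit = demand + MEB = 272.6 - 3.1x.
Set SMB = MC: 272.6 - 3.1x = 59.8 + 0.5x → x* = 59.1111.
Gap = |42.9783 − 59.1111| = 16.1328.

16.1 units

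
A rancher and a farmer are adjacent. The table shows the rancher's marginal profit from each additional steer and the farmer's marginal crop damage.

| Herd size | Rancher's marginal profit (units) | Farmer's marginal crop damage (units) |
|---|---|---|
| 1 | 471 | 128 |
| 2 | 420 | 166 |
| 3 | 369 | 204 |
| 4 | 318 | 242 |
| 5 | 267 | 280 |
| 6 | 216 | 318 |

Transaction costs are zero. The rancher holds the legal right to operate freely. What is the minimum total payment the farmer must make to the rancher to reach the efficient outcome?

Left alone the rancher would choose level 6 (marginal profit stays positive).
Efficient level: k* = 4 (marginal profit ≥ marginal crop damage through 4).
The farmer must at least cover the rancher's forgone profit from cutting 6→4: 267 + 216 = 483.

483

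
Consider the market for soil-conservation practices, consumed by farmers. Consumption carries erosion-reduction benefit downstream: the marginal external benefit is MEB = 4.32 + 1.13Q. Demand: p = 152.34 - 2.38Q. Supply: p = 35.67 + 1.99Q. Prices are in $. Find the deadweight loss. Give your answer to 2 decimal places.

DWL = $183.56

Market equilibrium (private): 35.67 + 1.99Q = 152.34 - 2.38Q → Q_m = 26.6979.
Social marginal benefit = demand + MEB = 156.66 - 1.25Q.
Set SMB = MC: 156.66 - 1.25Q = 35.67 + 1.99Q → Q* = 37.3426.
The loss is the area between SMB and MC from Q* to Q_m; with linear curves that's a triangle of height MEB(Q_m).
DWL = ½ × 10.6447 × 34.4887 = 183.5609.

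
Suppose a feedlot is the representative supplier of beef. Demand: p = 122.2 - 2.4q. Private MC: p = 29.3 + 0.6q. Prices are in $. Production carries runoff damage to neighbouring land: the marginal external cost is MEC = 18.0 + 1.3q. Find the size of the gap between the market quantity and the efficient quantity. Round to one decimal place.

Market equilibrium (private): 29.3 + 0.6q = 122.2 - 2.4q → q_m = 30.9667.
Social marginal cost = private MC + MEC = 47.3 + 1.9q.
Set SMC = demand: 47.3 + 1.9q = 122.2 - 2.4q → q* = 17.4186.
Gap = |30.9667 − 17.4186| = 13.5481.

13.5 units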